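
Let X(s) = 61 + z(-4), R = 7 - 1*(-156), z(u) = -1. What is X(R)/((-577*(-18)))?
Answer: 10/1731 ≈ 0.0057770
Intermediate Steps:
R = 163 (R = 7 + 156 = 163)
X(s) = 60 (X(s) = 61 - 1 = 60)
X(R)/((-577*(-18))) = 60/((-577*(-18))) = 60/10386 = 60*(1/10386) = 10/1731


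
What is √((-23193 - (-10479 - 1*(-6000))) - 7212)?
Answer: I*√25926 ≈ 161.02*I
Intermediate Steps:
√((-23193 - (-10479 - 1*(-6000))) - 7212) = √((-23193 - (-10479 + 6000)) - 7212) = √((-23193 - 1*(-4479)) - 7212) = √((-23193 + 4479) - 7212) = √(-18714 - 7212) = √(-25926) = I*√25926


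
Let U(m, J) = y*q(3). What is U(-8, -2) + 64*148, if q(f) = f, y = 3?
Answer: 9481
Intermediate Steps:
U(m, J) = 9 (U(m, J) = 3*3 = 9)
U(-8, -2) + 64*148 = 9 + 64*148 = 9 + 9472 = 9481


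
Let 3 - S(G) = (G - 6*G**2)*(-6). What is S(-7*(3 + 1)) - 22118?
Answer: -50507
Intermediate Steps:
S(G) = 3 - 36*G**2 + 6*G (S(G) = 3 - (G - 6*G**2)*(-6) = 3 - (-6*G + 36*G**2) = 3 + (-36*G**2 + 6*G) = 3 - 36*G**2 + 6*G)
S(-7*(3 + 1)) - 22118 = (3 - 36*49*(3 + 1)**2 + 6*(-7*(3 + 1))) - 22118 = (3 - 36*(-7*4)**2 + 6*(-7*4)) - 22118 = (3 - 36*(-28)**2 + 6*(-28)) - 22118 = (3 - 36*784 - 168) - 22118 = (3 - 28224 - 168) - 22118 = -28389 - 22118 = -50507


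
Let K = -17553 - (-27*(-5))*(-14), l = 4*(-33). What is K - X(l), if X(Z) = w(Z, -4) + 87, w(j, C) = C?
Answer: -15746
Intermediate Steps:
l = -132
X(Z) = 83 (X(Z) = -4 + 87 = 83)
K = -15663 (K = -17553 - 135*(-14) = -17553 - 1*(-1890) = -17553 + 1890 = -15663)
K - X(l) = -15663 - 1*83 = -15663 - 83 = -15746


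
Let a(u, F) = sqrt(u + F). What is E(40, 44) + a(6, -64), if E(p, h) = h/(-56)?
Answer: -11/14 + I*sqrt(58) ≈ -0.78571 + 7.6158*I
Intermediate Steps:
E(p, h) = -h/56 (E(p, h) = h*(-1/56) = -h/56)
a(u, F) = sqrt(F + u)
E(40, 44) + a(6, -64) = -1/56*44 + sqrt(-64 + 6) = -11/14 + sqrt(-58) = -11/14 + I*sqrt(58)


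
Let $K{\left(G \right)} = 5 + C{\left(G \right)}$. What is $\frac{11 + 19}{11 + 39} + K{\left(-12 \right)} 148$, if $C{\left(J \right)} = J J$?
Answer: $\frac{110263}{5} \approx 22053.0$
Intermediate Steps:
$C{\left(J \right)} = J^{2}$
$K{\left(G \right)} = 5 + G^{2}$
$\frac{11 + 19}{11 + 39} + K{\left(-12 \right)} 148 = \frac{11 + 19}{11 + 39} + \left(5 + \left(-12\right)^{2}\right) 148 = \frac{30}{50} + \left(5 + 144\right) 148 = 30 \cdot \frac{1}{50} + 149 \cdot 148 = \frac{3}{5} + 22052 = \frac{110263}{5}$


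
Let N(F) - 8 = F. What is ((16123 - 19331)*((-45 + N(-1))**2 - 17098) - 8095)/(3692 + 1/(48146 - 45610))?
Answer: 127332400232/9362913 ≈ 13600.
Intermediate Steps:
N(F) = 8 + F
((16123 - 19331)*((-45 + N(-1))**2 - 17098) - 8095)/(3692 + 1/(48146 - 45610)) = ((16123 - 19331)*((-45 + (8 - 1))**2 - 17098) - 8095)/(3692 + 1/(48146 - 45610)) = (-3208*((-45 + 7)**2 - 17098) - 8095)/(3692 + 1/2536) = (-3208*((-38)**2 - 17098) - 8095)/(3692 + 1/2536) = (-3208*(1444 - 17098) - 8095)/(9362913/2536) = (-3208*(-15654) - 8095)*(2536/9362913) = (50218032 - 8095)*(2536/9362913) = 50209937*(2536/9362913) = 127332400232/9362913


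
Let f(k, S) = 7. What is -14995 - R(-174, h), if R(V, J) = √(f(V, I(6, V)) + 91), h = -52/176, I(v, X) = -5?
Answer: -14995 - 7*√2 ≈ -15005.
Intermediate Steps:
h = -13/44 (h = -52*1/176 = -13/44 ≈ -0.29545)
R(V, J) = 7*√2 (R(V, J) = √(7 + 91) = √98 = 7*√2)
-14995 - R(-174, h) = -14995 - 7*√2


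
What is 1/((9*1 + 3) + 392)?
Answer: 1/404 ≈ 0.0024752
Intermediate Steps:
1/((9*1 + 3) + 392) = 1/((9 + 3) + 392) = 1/(12 + 392) = 1/404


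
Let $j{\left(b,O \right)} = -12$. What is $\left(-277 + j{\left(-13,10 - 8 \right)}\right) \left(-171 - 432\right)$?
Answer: $174267$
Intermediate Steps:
$\left(-277 + j{\left(-13,10 - 8 \right)}\right) \left(-171 - 432\right) = \left(-277 - 12\right) \left(-171 - 432\right) = \left(-289\right) \left(-603\right) = 174267$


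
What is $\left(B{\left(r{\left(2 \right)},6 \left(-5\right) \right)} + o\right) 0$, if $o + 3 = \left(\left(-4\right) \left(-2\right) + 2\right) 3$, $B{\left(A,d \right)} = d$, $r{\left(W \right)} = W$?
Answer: $0$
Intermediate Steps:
$o = 27$ ($o = -3 + \left(\left(-4\right) \left(-2\right) + 2\right) 3 = -3 + \left(8 + 2\right) 3 = -3 + 10 \cdot 3 = -3 + 30 = 27$)
$\left(B{\left(r{\left(2 \right)},6 \left(-5\right) \right)} + o\right) 0 = \left(6 \left(-5\right) + 27\right) 0 = \left(-30 + 27\right) 0 = \left(-3\right) 0 = 0$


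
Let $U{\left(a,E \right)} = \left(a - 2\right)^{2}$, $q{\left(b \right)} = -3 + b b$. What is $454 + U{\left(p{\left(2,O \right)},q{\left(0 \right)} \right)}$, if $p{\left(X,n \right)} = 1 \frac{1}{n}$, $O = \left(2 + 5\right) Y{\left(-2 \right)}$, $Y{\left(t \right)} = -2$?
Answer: $\frac{89825}{196} \approx 458.29$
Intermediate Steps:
$O = -14$ ($O = \left(2 + 5\right) \left(-2\right) = 7 \left(-2\right) = -14$)
$p{\left(X,n \right)} = \frac{1}{n}$
$q{\left(b \right)} = -3 + b^{2}$
$U{\left(a,E \right)} = \left(-2 + a\right)^{2}$
$454 + U{\left(p{\left(2,O \right)},q{\left(0 \right)} \right)} = 454 + \left(-2 + \frac{1}{-14}\right)^{2} = 454 + \left(-2 - \frac{1}{14}\right)^{2} = 454 + \left(- \frac{29}{14}\right)^{2} = 454 + \frac{841}{196} = \frac{89825}{196}$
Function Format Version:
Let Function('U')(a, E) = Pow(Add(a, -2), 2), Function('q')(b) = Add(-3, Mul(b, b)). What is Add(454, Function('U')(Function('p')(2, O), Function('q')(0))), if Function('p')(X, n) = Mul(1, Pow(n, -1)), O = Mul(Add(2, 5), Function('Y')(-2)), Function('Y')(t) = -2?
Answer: Rational(89825, 196) ≈ 458.29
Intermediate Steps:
O = -14 (O = Mul(Add(2, 5), -2) = Mul(7, -2) = -14)
Function('p')(X, n) = Pow(n, -1)
Function('q')(b) = Add(-3, Pow(b, 2))
Function('U')(a, E) = Pow(Add(-2, a), 2)
Add(454, Function('U')(Function('p')(2, O), Function('q')(0))) = Add(454, Pow(Add(-2, Pow(-14, -1)), 2)) = Add(454, Pow(Add(-2, Rational(-1, 14)), 2)) = Add(454, Pow(Rational(-29, 14), 2)) = Add(454, Rational(841, 196)) = Rational(89825, 196)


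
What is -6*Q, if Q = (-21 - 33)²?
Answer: -17496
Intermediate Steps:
Q = 2916 (Q = (-54)² = 2916)
-6*Q = -6*2916 = -17496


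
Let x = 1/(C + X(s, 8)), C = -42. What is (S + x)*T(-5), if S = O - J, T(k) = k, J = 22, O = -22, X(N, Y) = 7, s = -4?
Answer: 1541/7 ≈ 220.14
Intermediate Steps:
x = -1/35 (x = 1/(-42 + 7) = 1/(-35) = -1/35 ≈ -0.028571)
S = -44 (S = -22 - 1*22 = -22 - 22 = -44)
(S + x)*T(-5) = (-44 - 1/35)*(-5) = -1541/35*(-5) = 1541/7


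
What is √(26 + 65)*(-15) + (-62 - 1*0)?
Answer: -62 - 15*√91 ≈ -205.09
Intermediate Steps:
√(26 + 65)*(-15) + (-62 - 1*0) = √91*(-15) + (-62 + 0) = -15*√91 - 62 = -62 - 15*√91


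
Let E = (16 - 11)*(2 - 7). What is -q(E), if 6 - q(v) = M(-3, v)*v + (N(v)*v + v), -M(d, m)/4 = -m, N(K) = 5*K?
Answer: 5594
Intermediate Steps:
E = -25 (E = 5*(-5) = -25)
M(d, m) = 4*m (M(d, m) = -(-4)*m = 4*m)
q(v) = 6 - v - 9*v² (q(v) = 6 - ((4*v)*v + ((5*v)*v + v)) = 6 - (4*v² + (5*v² + v)) = 6 - (4*v² + (v + 5*v²)) = 6 - (v + 9*v²) = 6 + (-v - 9*v²) = 6 - v - 9*v²)
-q(E) = -(6 - 1*(-25) - 9*(-25)²) = -(6 + 25 - 9*625) = -(6 + 25 - 5625) = -1*(-5594) = 5594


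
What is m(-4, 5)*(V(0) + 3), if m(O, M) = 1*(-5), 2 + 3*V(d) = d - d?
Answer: -35/3 ≈ -11.667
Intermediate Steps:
V(d) = -⅔ (V(d) = -⅔ + (d - d)/3 = -⅔ + (⅓)*0 = -⅔ + 0 = -⅔)
m(O, M) = -5
m(-4, 5)*(V(0) + 3) = -5*(-⅔ + 3) = -5*7/3 = -35/3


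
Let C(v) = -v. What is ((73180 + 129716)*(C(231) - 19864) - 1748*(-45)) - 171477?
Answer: -4077287937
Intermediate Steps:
((73180 + 129716)*(C(231) - 19864) - 1748*(-45)) - 171477 = ((73180 + 129716)*(-1*231 - 19864) - 1748*(-45)) - 171477 = (202896*(-231 - 19864) + 78660) - 171477 = (202896*(-20095) + 78660) - 171477 = (-4077195120 + 78660) - 171477 = -4077116460 - 171477 = -4077287937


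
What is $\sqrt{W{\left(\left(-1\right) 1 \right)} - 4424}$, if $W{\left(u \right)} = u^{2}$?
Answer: $i \sqrt{4423} \approx 66.506 i$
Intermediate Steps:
$\sqrt{W{\left(\left(-1\right) 1 \right)} - 4424} = \sqrt{\left(\left(-1\right) 1\right)^{2} - 4424} = \sqrt{\left(-1\right)^{2} - 4424} = \sqrt{1 - 4424} = \sqrt{-4423} = i \sqrt{4423}$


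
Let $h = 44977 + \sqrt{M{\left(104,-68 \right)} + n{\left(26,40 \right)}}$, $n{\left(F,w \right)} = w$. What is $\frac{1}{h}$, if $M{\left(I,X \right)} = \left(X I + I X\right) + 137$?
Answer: $\frac{44977}{2022944496} - \frac{i \sqrt{13967}}{2022944496} \approx 2.2233 \cdot 10^{-5} - 5.8421 \cdot 10^{-8} i$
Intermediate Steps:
$M{\left(I,X \right)} = 137 + 2 I X$ ($M{\left(I,X \right)} = \left(I X + I X\right) + 137 = 2 I X + 137 = 137 + 2 I X$)
$h = 44977 + i \sqrt{13967}$ ($h = 44977 + \sqrt{\left(137 + 2 \cdot 104 \left(-68\right)\right) + 40} = 44977 + \sqrt{\left(137 - 14144\right) + 40} = 44977 + \sqrt{-14007 + 40} = 44977 + \sqrt{-13967} = 44977 + i \sqrt{13967} \approx 44977.0 + 118.18 i$)
$\frac{1}{h} = \frac{1}{44977 + i \sqrt{13967}}$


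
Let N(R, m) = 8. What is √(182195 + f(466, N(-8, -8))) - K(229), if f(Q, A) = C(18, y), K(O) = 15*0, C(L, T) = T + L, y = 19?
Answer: 6*√5062 ≈ 426.89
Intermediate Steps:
C(L, T) = L + T
K(O) = 0
f(Q, A) = 37 (f(Q, A) = 18 + 19 = 37)
√(182195 + f(466, N(-8, -8))) - K(229) = √(182195 + 37) - 1*0 = √182232 + 0 = 6*√5062 + 0 = 6*√5062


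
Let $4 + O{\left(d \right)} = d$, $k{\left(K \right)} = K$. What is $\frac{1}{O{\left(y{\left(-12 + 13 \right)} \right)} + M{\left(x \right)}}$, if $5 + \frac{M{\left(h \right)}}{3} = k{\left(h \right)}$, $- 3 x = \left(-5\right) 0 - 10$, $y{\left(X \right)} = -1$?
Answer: $- \frac{1}{10} \approx -0.1$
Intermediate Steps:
$x = \frac{10}{3}$ ($x = - \frac{\left(-5\right) 0 - 10}{3} = - \frac{0 - 10}{3} = \left(- \frac{1}{3}\right) \left(-10\right) = \frac{10}{3} \approx 3.3333$)
$O{\left(d \right)} = -4 + d$
$M{\left(h \right)} = -15 + 3 h$
$\frac{1}{O{\left(y{\left(-12 + 13 \right)} \right)} + M{\left(x \right)}} = \frac{1}{\left(-4 - 1\right) + \left(-15 + 3 \cdot \frac{10}{3}\right)} = \frac{1}{-5 + \left(-15 + 10\right)} = \frac{1}{-5 - 5} = \frac{1}{-10} = - \frac{1}{10}$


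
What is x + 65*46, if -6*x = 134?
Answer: 8903/3 ≈ 2967.7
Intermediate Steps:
x = -67/3 (x = -1/6*134 = -67/3 ≈ -22.333)
x + 65*46 = -67/3 + 65*46 = -67/3 + 2990 = 8903/3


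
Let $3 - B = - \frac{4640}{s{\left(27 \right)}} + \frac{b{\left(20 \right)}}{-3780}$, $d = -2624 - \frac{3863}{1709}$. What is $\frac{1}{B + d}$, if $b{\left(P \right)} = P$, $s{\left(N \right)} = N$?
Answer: $- \frac{11963}{29326137} \approx -0.00040793$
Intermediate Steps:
$d = - \frac{4488279}{1709}$ ($d = -2624 - 3863 \cdot \frac{1}{1709} = -2624 - \frac{3863}{1709} = - \frac{4488279}{1709} \approx -2626.3$)
$B = \frac{1224}{7}$ ($B = 3 - \left(- \frac{4640}{27} + \frac{20}{-3780}\right) = 3 - \left(\left(-4640\right) \frac{1}{27} + 20 \left(- \frac{1}{3780}\right)\right) = 3 - \left(- \frac{4640}{27} - \frac{1}{189}\right) = 3 - - \frac{1203}{7} = 3 + \frac{1203}{7} = \frac{1224}{7} \approx 174.86$)
$\frac{1}{B + d} = \frac{1}{\frac{1224}{7} - \frac{4488279}{1709}} = \frac{1}{- \frac{29326137}{11963}} = - \frac{11963}{29326137}$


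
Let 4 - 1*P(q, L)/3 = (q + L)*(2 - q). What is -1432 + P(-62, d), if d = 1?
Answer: 10292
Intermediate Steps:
P(q, L) = 12 - 3*(2 - q)*(L + q) (P(q, L) = 12 - 3*(q + L)*(2 - q) = 12 - 3*(L + q)*(2 - q) = 12 - 3*(2 - q)*(L + q))
-1432 + P(-62, d) = -1432 + (12 - 6*1 - 6*(-62) + 3*(-62)² + 3*1*(-62)) = -1432 + (12 - 6 + 372 + 3*3844 - 186) = -1432 + (12 - 6 + 372 + 11532 - 186) = -1432 + 11724 = 10292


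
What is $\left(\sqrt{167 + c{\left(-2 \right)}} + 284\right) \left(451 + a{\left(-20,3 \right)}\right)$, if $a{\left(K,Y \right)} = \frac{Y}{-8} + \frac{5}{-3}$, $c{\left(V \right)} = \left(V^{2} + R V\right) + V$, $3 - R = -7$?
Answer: $\frac{765025}{6} + \frac{10775 \sqrt{149}}{24} \approx 1.3298 \cdot 10^{5}$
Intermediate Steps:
$R = 10$ ($R = 3 - -7 = 3 + 7 = 10$)
$c{\left(V \right)} = V^{2} + 11 V$ ($c{\left(V \right)} = \left(V^{2} + 10 V\right) + V = V^{2} + 11 V$)
$a{\left(K,Y \right)} = - \frac{5}{3} - \frac{Y}{8}$ ($a{\left(K,Y \right)} = Y \left(- \frac{1}{8}\right) + 5 \left(- \frac{1}{3}\right) = - \frac{Y}{8} - \frac{5}{3} = - \frac{5}{3} - \frac{Y}{8}$)
$\left(\sqrt{167 + c{\left(-2 \right)}} + 284\right) \left(451 + a{\left(-20,3 \right)}\right) = \left(\sqrt{167 - 2 \left(11 - 2\right)} + 284\right) \left(451 - \frac{49}{24}\right) = \left(\sqrt{167 - 18} + 284\right) \left(451 - \frac{49}{24}\right) = \left(\sqrt{149} + 284\right) \frac{10775}{24} = \left(284 + \sqrt{149}\right) \frac{10775}{24} = \frac{765025}{6} + \frac{10775 \sqrt{149}}{24}$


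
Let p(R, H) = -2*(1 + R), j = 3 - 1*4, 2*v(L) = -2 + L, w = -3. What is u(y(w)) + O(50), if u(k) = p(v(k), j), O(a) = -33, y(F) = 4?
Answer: -37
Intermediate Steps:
v(L) = -1 + L/2 (v(L) = (-2 + L)/2 = -1 + L/2)
j = -1 (j = 3 - 4 = -1)
p(R, H) = -2 - 2*R
u(k) = -k (u(k) = -2 - 2*(-1 + k/2) = -2 + (2 - k) = -k)
u(y(w)) + O(50) = -1*4 - 33 = -4 - 33 = -37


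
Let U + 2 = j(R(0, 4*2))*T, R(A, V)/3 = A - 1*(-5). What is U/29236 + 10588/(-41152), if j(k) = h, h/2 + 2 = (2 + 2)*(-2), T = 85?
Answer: -23724467/75194992 ≈ -0.31551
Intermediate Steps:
R(A, V) = 15 + 3*A (R(A, V) = 3*(A - 1*(-5)) = 3*(A + 5) = 3*(5 + A) = 15 + 3*A)
h = -20 (h = -4 + 2*((2 + 2)*(-2)) = -4 + 2*(4*(-2)) = -4 + 2*(-8) = -4 - 16 = -20)
j(k) = -20
U = -1702 (U = -2 - 20*85 = -2 - 1700 = -1702)
U/29236 + 10588/(-41152) = -1702/29236 + 10588/(-41152) = -1702*1/29236 + 10588*(-1/41152) = -851/14618 - 2647/10288 = -23724467/75194992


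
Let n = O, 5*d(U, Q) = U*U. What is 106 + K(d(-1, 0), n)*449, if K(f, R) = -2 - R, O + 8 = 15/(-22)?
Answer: 68335/22 ≈ 3106.1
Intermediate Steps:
d(U, Q) = U²/5 (d(U, Q) = (U*U)/5 = U²/5)
O = -191/22 (O = -8 + 15/(-22) = -8 + 15*(-1/22) = -8 - 15/22 = -191/22 ≈ -8.6818)
n = -191/22 ≈ -8.6818
106 + K(d(-1, 0), n)*449 = 106 + (-2 - 1*(-191/22))*449 = 106 + (-2 + 191/22)*449 = 106 + (147/22)*449 = 106 + 66003/22 = 68335/22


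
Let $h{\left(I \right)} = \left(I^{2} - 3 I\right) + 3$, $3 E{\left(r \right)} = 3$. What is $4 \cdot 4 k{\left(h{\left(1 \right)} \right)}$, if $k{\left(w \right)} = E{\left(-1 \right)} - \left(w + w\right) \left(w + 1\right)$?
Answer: $-48$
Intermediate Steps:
$E{\left(r \right)} = 1$ ($E{\left(r \right)} = \frac{1}{3} \cdot 3 = 1$)
$h{\left(I \right)} = 3 + I^{2} - 3 I$
$k{\left(w \right)} = 1 - 2 w \left(1 + w\right)$ ($k{\left(w \right)} = 1 - \left(w + w\right) \left(w + 1\right) = 1 - 2 w \left(1 + w\right)$)
$4 \cdot 4 k{\left(h{\left(1 \right)} \right)} = 4 \cdot 4 \left(1 - 2 \left(3 + 1^{2} - 3\right) - 2 \left(3 + 1^{2} - 3\right)^{2}\right) = 16 \left(1 - 2 \left(3 + 1 - 3\right) - 2 \left(3 + 1 - 3\right)^{2}\right) = 16 \left(1 - 2 - 2 \cdot 1^{2}\right) = 16 \left(1 - 2 - 2\right) = 16 \left(-3\right) = -48$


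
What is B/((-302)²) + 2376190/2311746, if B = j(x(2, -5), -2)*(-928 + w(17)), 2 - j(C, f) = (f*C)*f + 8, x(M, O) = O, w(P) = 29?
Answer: 46905599401/52710120546 ≈ 0.88988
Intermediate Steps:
j(C, f) = -6 - C*f² (j(C, f) = 2 - ((f*C)*f + 8) = 2 - ((C*f)*f + 8) = 2 - (C*f² + 8) = 2 - (8 + C*f²) = 2 + (-8 - C*f²) = -6 - C*f²)
B = -12586 (B = (-6 - 1*(-5)*(-2)²)*(-928 + 29) = (-6 - 1*(-5)*4)*(-899) = (-6 + 20)*(-899) = 14*(-899) = -12586)
B/((-302)²) + 2376190/2311746 = -12586/((-302)²) + 2376190/2311746 = -12586/91204 + 2376190*(1/2311746) = -12586*1/91204 + 1188095/1155873 = -6293/45602 + 1188095/1155873 = 46905599401/52710120546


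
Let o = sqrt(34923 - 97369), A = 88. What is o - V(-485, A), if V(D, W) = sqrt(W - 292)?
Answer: I*(sqrt(62446) - 2*sqrt(51)) ≈ 235.61*I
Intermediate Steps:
V(D, W) = sqrt(-292 + W)
o = I*sqrt(62446) (o = sqrt(-62446) = I*sqrt(62446) ≈ 249.89*I)
o - V(-485, A) = I*sqrt(62446) - sqrt(-292 + 88) = I*sqrt(62446) - sqrt(-204) = I*sqrt(62446) - 2*I*sqrt(51)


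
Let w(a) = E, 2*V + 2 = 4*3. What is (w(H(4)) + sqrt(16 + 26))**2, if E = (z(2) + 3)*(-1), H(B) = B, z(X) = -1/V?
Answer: 1246/25 - 28*sqrt(42)/5 ≈ 13.548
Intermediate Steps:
V = 5 (V = -1 + (4*3)/2 = -1 + (1/2)*12 = -1 + 6 = 5)
z(X) = -1/5
E = -14/5 (E = (-1/5 + 3)*(-1) = (14/5)*(-1) = -14/5 ≈ -2.8000)
w(a) = -14/5
(w(H(4)) + sqrt(16 + 26))**2 = (-14/5 + sqrt(16 + 26))**2 = (-14/5 + sqrt(42))**2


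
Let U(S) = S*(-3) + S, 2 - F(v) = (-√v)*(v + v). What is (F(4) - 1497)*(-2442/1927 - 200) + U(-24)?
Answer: 573710814/1927 ≈ 2.9772e+5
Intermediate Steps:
F(v) = 2 + 2*v^(3/2) (F(v) = 2 - (-√v)*(v + v) = 2 - (-√v)*2*v = 2 - (-2)*v^(3/2) = 2 + 2*v^(3/2))
U(S) = -2*S (U(S) = -3*S + S = -2*S)
(F(4) - 1497)*(-2442/1927 - 200) + U(-24) = ((2 + 2*4^(3/2)) - 1497)*(-2442/1927 - 200) - 2*(-24) = ((2 + 2*8) - 1497)*(-2442*1/1927 - 200) + 48 = ((2 + 16) - 1497)*(-2442/1927 - 200) + 48 = (18 - 1497)*(-387842/1927) + 48 = -1479*(-387842/1927) + 48 = 573618318/1927 + 48 = 573710814/1927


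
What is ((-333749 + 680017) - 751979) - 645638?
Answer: -1051349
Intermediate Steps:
((-333749 + 680017) - 751979) - 645638 = (346268 - 751979) - 645638 = -405711 - 645638 = -1051349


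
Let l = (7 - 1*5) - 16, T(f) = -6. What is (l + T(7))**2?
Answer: 400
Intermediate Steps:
l = -14 (l = (7 - 5) - 16 = 2 - 16 = -14)
(l + T(7))**2 = (-14 - 6)**2 = (-20)**2 = 400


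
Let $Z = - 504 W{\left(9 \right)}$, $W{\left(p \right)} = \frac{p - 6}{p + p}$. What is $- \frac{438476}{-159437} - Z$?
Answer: $\frac{13831184}{159437} \approx 86.75$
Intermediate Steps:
$W{\left(p \right)} = \frac{-6 + p}{2 p}$
$Z = -84$ ($Z = - 504 \frac{-6 + 9}{2 \cdot 9} = - 504 \cdot \frac{1}{2} \cdot \frac{1}{9} \cdot 3 = \left(-504\right) \frac{1}{6} = -84$)
$- \frac{438476}{-159437} - Z = - \frac{438476}{-159437} - -84 = \left(-438476\right) \left(- \frac{1}{159437}\right) + 84 = \frac{438476}{159437} + 84 = \frac{13831184}{159437}$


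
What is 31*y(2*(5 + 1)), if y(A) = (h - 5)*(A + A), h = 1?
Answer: -2976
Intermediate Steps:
y(A) = -8*A (y(A) = (1 - 5)*(A + A) = -8*A)
31*y(2*(5 + 1)) = 31*(-16*(5 + 1)) = 31*(-16*6) = 31*(-8*12) = 31*(-96) = -2976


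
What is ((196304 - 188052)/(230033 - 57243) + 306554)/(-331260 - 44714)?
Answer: -13242368478/16241136865 ≈ -0.81536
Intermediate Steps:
((196304 - 188052)/(230033 - 57243) + 306554)/(-331260 - 44714) = (8252/172790 + 306554)/(-375974) = (8252*(1/172790) + 306554)*(-1/375974) = (4126/86395 + 306554)*(-1/375974) = (26484736956/86395)*(-1/375974) = -13242368478/16241136865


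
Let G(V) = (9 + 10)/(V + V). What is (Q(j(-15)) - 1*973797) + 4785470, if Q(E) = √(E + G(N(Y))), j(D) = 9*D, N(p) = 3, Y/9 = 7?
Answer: 3811673 + I*√4746/6 ≈ 3.8117e+6 + 11.482*I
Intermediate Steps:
Y = 63 (Y = 9*7 = 63)
G(V) = 19/(2*V) (G(V) = 19/((2*V)) = 19*(1/(2*V)) = 19/(2*V))
Q(E) = √(19/6 + E) (Q(E) = √(E + (19/2)/3) = √(E + (19/2)*(⅓)) = √(E + 19/6) = √(19/6 + E))
(Q(j(-15)) - 1*973797) + 4785470 = (√(114 + 36*(9*(-15)))/6 - 1*973797) + 4785470 = (√(114 + 36*(-135))/6 - 973797) + 4785470 = (√(114 - 4860)/6 - 973797) + 4785470 = (√(-4746)/6 - 973797) + 4785470 = ((I*√4746)/6 - 973797) + 4785470 = (I*√4746/6 - 973797) + 4785470 = (-973797 + I*√4746/6) + 4785470 = 3811673 + I*√4746/6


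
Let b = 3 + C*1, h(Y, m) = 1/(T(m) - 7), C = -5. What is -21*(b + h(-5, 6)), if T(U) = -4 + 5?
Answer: 91/2 ≈ 45.500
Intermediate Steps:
T(U) = 1
h(Y, m) = -⅙ (h(Y, m) = 1/(1 - 7) = 1/(-6) = -⅙)
b = -2 (b = 3 - 5*1 = 3 - 5 = -2)
-21*(b + h(-5, 6)) = -21*(-2 - ⅙) = -21*(-13/6) = 91/2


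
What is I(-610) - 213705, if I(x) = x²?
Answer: 158395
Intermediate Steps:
I(-610) - 213705 = (-610)² - 213705 = 372100 - 213705 = 158395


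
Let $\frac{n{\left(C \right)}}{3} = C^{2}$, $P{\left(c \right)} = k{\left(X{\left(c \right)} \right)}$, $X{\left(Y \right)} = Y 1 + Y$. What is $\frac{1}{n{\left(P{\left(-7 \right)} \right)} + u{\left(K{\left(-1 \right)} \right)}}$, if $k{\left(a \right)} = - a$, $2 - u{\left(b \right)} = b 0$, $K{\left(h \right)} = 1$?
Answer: $\frac{1}{590} \approx 0.0016949$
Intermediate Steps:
$X{\left(Y \right)} = 2 Y$ ($X{\left(Y \right)} = Y + Y = 2 Y$)
$u{\left(b \right)} = 2$ ($u{\left(b \right)} = 2 - b 0 = 2 - 0 = 2 + 0 = 2$)
$P{\left(c \right)} = - 2 c$
$n{\left(C \right)} = 3 C^{2}$
$\frac{1}{n{\left(P{\left(-7 \right)} \right)} + u{\left(K{\left(-1 \right)} \right)}} = \frac{1}{3 \left(\left(-2\right) \left(-7\right)\right)^{2} + 2} = \frac{1}{3 \cdot 14^{2} + 2} = \frac{1}{3 \cdot 196 + 2} = \frac{1}{588 + 2} = \frac{1}{590}$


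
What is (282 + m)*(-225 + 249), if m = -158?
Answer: 2976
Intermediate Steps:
(282 + m)*(-225 + 249) = (282 - 158)*(-225 + 249) = 124*24 = 2976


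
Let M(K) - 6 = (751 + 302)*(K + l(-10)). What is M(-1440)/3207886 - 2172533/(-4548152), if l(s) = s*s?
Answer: 25078729505/663179687576 ≈ 0.037816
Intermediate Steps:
l(s) = s**2
M(K) = 105306 + 1053*K (M(K) = 6 + (751 + 302)*(K + (-10)**2) = 6 + 1053*(K + 100) = 6 + 1053*(100 + K) = 6 + (105300 + 1053*K) = 105306 + 1053*K)
M(-1440)/3207886 - 2172533/(-4548152) = (105306 + 1053*(-1440))/3207886 - 2172533/(-4548152) = (105306 - 1516320)*(1/3207886) - 2172533*(-1/4548152) = -1411014*1/3207886 + 2172533/4548152 = -64137/145813 + 2172533/4548152 = 25078729505/663179687576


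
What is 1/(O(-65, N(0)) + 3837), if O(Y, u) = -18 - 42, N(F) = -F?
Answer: 1/3777 ≈ 0.00026476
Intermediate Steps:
O(Y, u) = -60
1/(O(-65, N(0)) + 3837) = 1/(-60 + 3837) = 1/3777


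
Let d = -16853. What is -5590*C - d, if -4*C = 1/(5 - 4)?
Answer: 36501/2 ≈ 18251.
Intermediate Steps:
C = -1/4 (C = -1/(4*(5 - 4)) = -1/4/1 = -1/4*1 = -1/4 ≈ -0.25000)
-5590*C - d = -5590*(-1/4) - 1*(-16853) = 2795/2 + 16853 = 36501/2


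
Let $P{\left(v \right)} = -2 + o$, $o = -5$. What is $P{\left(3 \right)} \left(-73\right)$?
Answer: $511$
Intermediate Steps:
$P{\left(v \right)} = -7$ ($P{\left(v \right)} = -2 - 5 = -7$)
$P{\left(3 \right)} \left(-73\right) = \left(-7\right) \left(-73\right) = 511$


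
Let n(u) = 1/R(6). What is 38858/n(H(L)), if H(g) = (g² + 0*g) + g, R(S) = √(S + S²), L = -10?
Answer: 38858*√42 ≈ 2.5183e+5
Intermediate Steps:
H(g) = g + g² (H(g) = (g² + 0) + g = g² + g = g + g²)
n(u) = √42/42 (n(u) = 1/(√(6*(1 + 6))) = 1/(√(6*7)) = 1/(√42) = √42/42)
38858/n(H(L)) = 38858/((√42/42)) = 38858*√42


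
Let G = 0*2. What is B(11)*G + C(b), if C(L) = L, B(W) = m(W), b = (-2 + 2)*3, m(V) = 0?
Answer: 0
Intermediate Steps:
b = 0 (b = 0*3 = 0)
B(W) = 0
G = 0
B(11)*G + C(b) = 0*0 + 0 = 0 + 0 = 0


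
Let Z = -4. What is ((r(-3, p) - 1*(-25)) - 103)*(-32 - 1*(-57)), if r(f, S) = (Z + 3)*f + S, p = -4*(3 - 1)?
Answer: -2075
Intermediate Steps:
p = -8 (p = -4*2 = -8)
r(f, S) = S - f (r(f, S) = (-4 + 3)*f + S = -f + S = S - f)
((r(-3, p) - 1*(-25)) - 103)*(-32 - 1*(-57)) = (((-8 - 1*(-3)) - 1*(-25)) - 103)*(-32 - 1*(-57)) = (((-8 + 3) + 25) - 103)*(-32 + 57) = ((-5 + 25) - 103)*25 = (20 - 103)*25 = -83*25 = -2075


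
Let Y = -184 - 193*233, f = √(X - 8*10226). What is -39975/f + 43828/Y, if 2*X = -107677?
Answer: -43828/45153 + 13325*I*√542586/90431 ≈ -0.97066 + 108.54*I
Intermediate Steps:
X = -107677/2 (X = (½)*(-107677) = -107677/2 ≈ -53839.)
f = I*√542586/2 (f = √(-107677/2 - 8*10226) = √(-107677/2 - 81808) = √(-271293/2) = I*√542586/2 ≈ 368.3*I)
Y = -45153 (Y = -184 - 44969 = -45153)
-39975/f + 43828/Y = -39975*(-I*√542586/271293) + 43828/(-45153) = -(-13325)*I*√542586/90431 + 43828*(-1/45153) = 13325*I*√542586/90431 - 43828/45153 = -43828/45153 + 13325*I*√542586/90431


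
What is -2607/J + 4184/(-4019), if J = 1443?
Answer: -5505015/1933139 ≈ -2.8477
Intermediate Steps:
-2607/J + 4184/(-4019) = -2607/1443 + 4184/(-4019) = -2607*1/1443 + 4184*(-1/4019) = -869/481 - 4184/4019 = -5505015/1933139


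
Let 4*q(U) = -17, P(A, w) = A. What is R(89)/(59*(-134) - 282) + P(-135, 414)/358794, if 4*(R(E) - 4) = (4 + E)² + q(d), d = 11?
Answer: -691521479/2611382464 ≈ -0.26481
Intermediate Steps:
q(U) = -17/4 (q(U) = (¼)*(-17) = -17/4)
R(E) = 47/16 + (4 + E)²/4 (R(E) = 4 + ((4 + E)² - 17/4)/4 = 4 + (-17/4 + (4 + E)²)/4 = 4 + (-17/16 + (4 + E)²/4) = 47/16 + (4 + E)²/4)
R(89)/(59*(-134) - 282) + P(-135, 414)/358794 = (47/16 + (4 + 89)²/4)/(59*(-134) - 282) - 135/358794 = (47/16 + (¼)*93²)/(-7906 - 282) - 135*1/358794 = (47/16 + (¼)*8649)/(-8188) - 15/39866 = (47/16 + 8649/4)*(-1/8188) - 15/39866 = (34643/16)*(-1/8188) - 15/39866 = -34643/131008 - 15/39866 = -691521479/2611382464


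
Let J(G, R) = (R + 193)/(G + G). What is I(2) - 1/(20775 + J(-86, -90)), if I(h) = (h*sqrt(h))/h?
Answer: -172/3573197 + sqrt(2) ≈ 1.4142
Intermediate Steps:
J(G, R) = (193 + R)/(2*G) (J(G, R) = (193 + R)/((2*G)) = (193 + R)*(1/(2*G)) = (193 + R)/(2*G))
I(h) = sqrt(h) (I(h) = h**(3/2)/h = sqrt(h))
I(2) - 1/(20775 + J(-86, -90)) = sqrt(2) - 1/(20775 + (1/2)*(193 - 90)/(-86)) = sqrt(2) - 1/(20775 + (1/2)*(-1/86)*103) = sqrt(2) - 1/(20775 - 103/172) = sqrt(2) - 1/3573197/172 = sqrt(2) - 1*172/3573197 = sqrt(2) - 172/3573197 = -172/3573197 + sqrt(2)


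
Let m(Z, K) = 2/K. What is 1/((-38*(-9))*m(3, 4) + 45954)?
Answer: 1/46125 ≈ 2.1680e-5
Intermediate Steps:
1/((-38*(-9))*m(3, 4) + 45954) = 1/((-38*(-9))*(2/4) + 45954) = 1/(342*(2*(¼)) + 45954) = 1/(342*(½) + 45954) = 1/(171 + 45954) = 1/46125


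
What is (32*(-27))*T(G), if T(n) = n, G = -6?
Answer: 5184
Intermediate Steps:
(32*(-27))*T(G) = (32*(-27))*(-6) = -864*(-6) = 5184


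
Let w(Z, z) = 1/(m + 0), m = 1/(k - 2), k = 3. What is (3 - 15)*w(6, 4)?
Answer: -12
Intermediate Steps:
m = 1 (m = 1/(3 - 2) = 1/1 = 1)
w(Z, z) = 1 (w(Z, z) = 1/(1 + 0) = 1/1 = 1)
(3 - 15)*w(6, 4) = (3 - 15)*1 = -12*1 = -12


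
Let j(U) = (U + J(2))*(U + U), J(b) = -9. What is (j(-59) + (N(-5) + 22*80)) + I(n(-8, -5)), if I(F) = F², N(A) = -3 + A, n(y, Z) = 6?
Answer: 9812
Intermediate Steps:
j(U) = 2*U*(-9 + U) (j(U) = (U - 9)*(U + U) = (-9 + U)*(2*U) = 2*U*(-9 + U))
(j(-59) + (N(-5) + 22*80)) + I(n(-8, -5)) = (2*(-59)*(-9 - 59) + ((-3 - 5) + 22*80)) + 6² = (2*(-59)*(-68) + (-8 + 1760)) + 36 = (8024 + 1752) + 36 = 9776 + 36 = 9812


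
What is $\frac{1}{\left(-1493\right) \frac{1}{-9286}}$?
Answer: $\frac{9286}{1493} \approx 6.2197$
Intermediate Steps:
$\frac{1}{\left(-1493\right) \frac{1}{-9286}} = \frac{1}{\left(-1493\right) \left(- \frac{1}{9286}\right)} = \frac{1}{\frac{1493}{9286}} = \frac{9286}{1493}$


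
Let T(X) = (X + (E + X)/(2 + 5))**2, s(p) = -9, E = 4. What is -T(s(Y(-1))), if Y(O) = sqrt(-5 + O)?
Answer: -4624/49 ≈ -94.367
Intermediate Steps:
T(X) = (4/7 + 8*X/7)**2 (T(X) = (X + (4 + X)/(2 + 5))**2 = (X + (4 + X)/7)**2 = (X + (4 + X)*(1/7))**2 = (X + (4/7 + X/7))**2 = (4/7 + 8*X/7)**2)
-T(s(Y(-1))) = -16*(1 + 2*(-9))**2/49 = -16*(1 - 18)**2/49 = -16*(-17)**2/49 = -16*289/49 = -1*4624/49 = -4624/49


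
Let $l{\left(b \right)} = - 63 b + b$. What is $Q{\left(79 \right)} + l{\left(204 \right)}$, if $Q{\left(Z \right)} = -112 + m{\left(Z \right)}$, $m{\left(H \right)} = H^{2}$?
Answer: $-6519$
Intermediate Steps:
$l{\left(b \right)} = - 62 b$
$Q{\left(Z \right)} = -112 + Z^{2}$
$Q{\left(79 \right)} + l{\left(204 \right)} = \left(-112 + 79^{2}\right) - 12648 = \left(-112 + 6241\right) - 12648 = 6129 - 12648 = -6519$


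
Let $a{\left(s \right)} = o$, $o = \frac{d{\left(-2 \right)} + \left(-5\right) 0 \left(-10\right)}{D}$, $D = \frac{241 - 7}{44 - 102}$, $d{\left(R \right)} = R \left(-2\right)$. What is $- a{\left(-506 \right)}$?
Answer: $\frac{116}{117} \approx 0.99145$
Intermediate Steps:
$d{\left(R \right)} = - 2 R$
$D = - \frac{117}{29}$ ($D = \frac{234}{-58} = 234 \left(- \frac{1}{58}\right) = - \frac{117}{29} \approx -4.0345$)
$o = - \frac{116}{117}$ ($o = \frac{\left(-2\right) \left(-2\right) + \left(-5\right) 0 \left(-10\right)}{- \frac{117}{29}} = \left(4 + 0 \left(-10\right)\right) \left(- \frac{29}{117}\right) = \left(4 + 0\right) \left(- \frac{29}{117}\right) = 4 \left(- \frac{29}{117}\right) = - \frac{116}{117} \approx -0.99145$)
$a{\left(s \right)} = - \frac{116}{117}$
$- a{\left(-506 \right)} = \left(-1\right) \left(- \frac{116}{117}\right) = \frac{116}{117}$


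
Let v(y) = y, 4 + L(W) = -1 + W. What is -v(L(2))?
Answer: 3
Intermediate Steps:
L(W) = -5 + W (L(W) = -4 + (-1 + W) = -5 + W)
-v(L(2)) = -(-5 + 2) = -1*(-3) = 3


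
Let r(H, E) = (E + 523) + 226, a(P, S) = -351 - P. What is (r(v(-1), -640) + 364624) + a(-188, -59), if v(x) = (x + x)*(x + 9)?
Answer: 364570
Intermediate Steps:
v(x) = 2*x*(9 + x) (v(x) = (2*x)*(9 + x) = 2*x*(9 + x))
r(H, E) = 749 + E (r(H, E) = (523 + E) + 226 = 749 + E)
(r(v(-1), -640) + 364624) + a(-188, -59) = ((749 - 640) + 364624) + (-351 - 1*(-188)) = (109 + 364624) + (-351 + 188) = 364733 - 163 = 364570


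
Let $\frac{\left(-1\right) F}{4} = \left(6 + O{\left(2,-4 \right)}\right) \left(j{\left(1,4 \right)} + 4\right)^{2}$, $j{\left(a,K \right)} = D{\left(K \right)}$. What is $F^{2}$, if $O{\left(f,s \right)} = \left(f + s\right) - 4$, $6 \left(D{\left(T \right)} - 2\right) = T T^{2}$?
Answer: $0$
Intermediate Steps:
$D{\left(T \right)} = 2 + \frac{T^{3}}{6}$ ($D{\left(T \right)} = 2 + \frac{T T^{2}}{6} = 2 + \frac{T^{3}}{6}$)
$j{\left(a,K \right)} = 2 + \frac{K^{3}}{6}$
$O{\left(f,s \right)} = -4 + f + s$
$F = 0$ ($F = - 4 \left(6 - 6\right) \left(\left(2 + \frac{4^{3}}{6}\right) + 4\right)^{2} = - 4 \left(6 - 6\right) \left(\left(2 + \frac{1}{6} \cdot 64\right) + 4\right)^{2} = - 4 \cdot 0 \left(\left(2 + \frac{32}{3}\right) + 4\right)^{2} = - 4 \cdot 0 \left(\frac{38}{3} + 4\right)^{2} = - 4 \cdot 0 \left(\frac{50}{3}\right)^{2} = - 4 \cdot 0 \cdot \frac{2500}{9} = \left(-4\right) 0 = 0$)
$F^{2} = 0^{2} = 0$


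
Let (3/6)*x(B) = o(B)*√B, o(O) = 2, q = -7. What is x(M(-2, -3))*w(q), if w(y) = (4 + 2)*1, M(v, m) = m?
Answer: 24*I*√3 ≈ 41.569*I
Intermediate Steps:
w(y) = 6 (w(y) = 6*1 = 6)
x(B) = 4*√B (x(B) = 2*(2*√B) = 4*√B)
x(M(-2, -3))*w(q) = (4*√(-3))*6 = (4*(I*√3))*6 = (4*I*√3)*6 = 24*I*√3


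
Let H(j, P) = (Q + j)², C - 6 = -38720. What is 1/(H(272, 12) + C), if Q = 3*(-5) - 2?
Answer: 1/26311 ≈ 3.8007e-5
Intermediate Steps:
C = -38714 (C = 6 - 38720 = -38714)
Q = -17 (Q = -15 - 2 = -17)
H(j, P) = (-17 + j)²
1/(H(272, 12) + C) = 1/((-17 + 272)² - 38714) = 1/(255² - 38714) = 1/(65025 - 38714) = 1/26311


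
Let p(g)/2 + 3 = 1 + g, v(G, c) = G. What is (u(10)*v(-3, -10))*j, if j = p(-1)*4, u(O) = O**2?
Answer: 7200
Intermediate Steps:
p(g) = -4 + 2*g (p(g) = -6 + 2*(1 + g) = -6 + (2 + 2*g) = -4 + 2*g)
j = -24 (j = (-4 + 2*(-1))*4 = (-4 - 2)*4 = -6*4 = -24)
(u(10)*v(-3, -10))*j = (10**2*(-3))*(-24) = (100*(-3))*(-24) = -300*(-24) = 7200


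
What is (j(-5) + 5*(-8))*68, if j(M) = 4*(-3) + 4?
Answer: -3264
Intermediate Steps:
j(M) = -8 (j(M) = -12 + 4 = -8)
(j(-5) + 5*(-8))*68 = (-8 + 5*(-8))*68 = (-8 - 40)*68 = -48*68 = -3264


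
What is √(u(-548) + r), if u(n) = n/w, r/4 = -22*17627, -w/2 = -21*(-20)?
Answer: I*√68406832830/210 ≈ 1245.5*I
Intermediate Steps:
w = -840 (w = -(-42)*(-20) = -2*420 = -840)
r = -1551176 (r = 4*(-22*17627) = 4*(-387794) = -1551176)
u(n) = -n/840 (u(n) = n/(-840) = n*(-1/840) = -n/840)
√(u(-548) + r) = √(-1/840*(-548) - 1551176) = √(137/210 - 1551176) = √(-325746823/210) = I*√68406832830/210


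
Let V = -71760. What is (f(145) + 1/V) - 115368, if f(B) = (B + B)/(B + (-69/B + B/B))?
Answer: -174688103368781/1514207760 ≈ -1.1537e+5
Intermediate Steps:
f(B) = 2*B/(1 + B - 69/B) (f(B) = (2*B)/(B + (-69/B + 1)) = (2*B)/(B + (1 - 69/B)) = (2*B)/(1 + B - 69/B) = 2*B/(1 + B - 69/B))
(f(145) + 1/V) - 115368 = (2*145²/(-69 + 145 + 145²) + 1/(-71760)) - 115368 = (2*21025/(-69 + 145 + 21025) - 1/71760) - 115368 = (2*21025/21101 - 1/71760) - 115368 = (2*21025*(1/21101) - 1/71760) - 115368 = (42050/21101 - 1/71760) - 115368 = 3017486899/1514207760 - 115368 = -174688103368781/1514207760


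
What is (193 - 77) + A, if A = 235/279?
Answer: 32599/279 ≈ 116.84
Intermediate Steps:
A = 235/279 (A = 235*(1/279) = 235/279 ≈ 0.84229)
(193 - 77) + A = (193 - 77) + 235/279 = 116 + 235/279 = 32599/279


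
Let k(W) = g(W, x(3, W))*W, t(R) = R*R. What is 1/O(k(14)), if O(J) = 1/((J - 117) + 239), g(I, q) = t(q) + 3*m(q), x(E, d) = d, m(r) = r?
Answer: 3454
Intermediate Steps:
t(R) = R**2
g(I, q) = q**2 + 3*q
k(W) = W**2*(3 + W) (k(W) = (W*(3 + W))*W = W**2*(3 + W))
O(J) = 1/(122 + J) (O(J) = 1/((-117 + J) + 239) = 1/(122 + J))
1/O(k(14)) = 1/(1/(122 + 14**2*(3 + 14))) = 1/(1/(122 + 196*17)) = 1/(1/(122 + 3332)) = 1/(1/3454) = 3454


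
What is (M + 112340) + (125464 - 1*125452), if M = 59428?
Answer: 171780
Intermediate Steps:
(M + 112340) + (125464 - 1*125452) = (59428 + 112340) + (125464 - 1*125452) = 171768 + (125464 - 125452) = 171768 + 12 = 171780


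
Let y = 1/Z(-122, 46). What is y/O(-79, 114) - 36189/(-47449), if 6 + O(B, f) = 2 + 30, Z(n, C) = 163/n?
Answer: 73790102/100544431 ≈ 0.73391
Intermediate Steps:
O(B, f) = 26 (O(B, f) = -6 + (2 + 30) = -6 + 32 = 26)
y = -122/163 (y = 1/(163/(-122)) = 1/(163*(-1/122)) = 1/(-163/122) = -122/163 ≈ -0.74847)
y/O(-79, 114) - 36189/(-47449) = -122/163/26 - 36189/(-47449) = -122/163*1/26 - 36189*(-1/47449) = -61/2119 + 36189/47449 = 73790102/100544431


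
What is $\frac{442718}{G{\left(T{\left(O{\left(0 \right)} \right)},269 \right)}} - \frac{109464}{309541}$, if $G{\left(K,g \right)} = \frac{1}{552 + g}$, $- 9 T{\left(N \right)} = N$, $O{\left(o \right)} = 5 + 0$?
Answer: $\frac{112509324662134}{309541} \approx 3.6347 \cdot 10^{8}$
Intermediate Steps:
$O{\left(o \right)} = 5$
$T{\left(N \right)} = - \frac{N}{9}$
$\frac{442718}{G{\left(T{\left(O{\left(0 \right)} \right)},269 \right)}} - \frac{109464}{309541} = \frac{442718}{\frac{1}{552 + 269}} - \frac{109464}{309541} = \frac{442718}{\frac{1}{821}} - \frac{109464}{309541} = 442718 \frac{1}{\frac{1}{821}} - \frac{109464}{309541} = 442718 \cdot 821 - \frac{109464}{309541} = 363471478 - \frac{109464}{309541} = \frac{112509324662134}{309541}$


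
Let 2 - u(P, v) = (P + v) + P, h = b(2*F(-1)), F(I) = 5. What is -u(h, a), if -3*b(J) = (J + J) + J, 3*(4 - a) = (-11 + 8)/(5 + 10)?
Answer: -269/15 ≈ -17.933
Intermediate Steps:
a = 61/15 (a = 4 - (-11 + 8)/(3*(5 + 10)) = 4 - (-1)/15 = 4 - ⅓*(-⅕) = 4 + 1/15 = 61/15 ≈ 4.0667)
b(J) = -J (b(J) = -((J + J) + J)/3 = -(2*J + J)/3 = -J)
h = -10 (h = -2*5 = -1*10 = -10)
u(P, v) = 2 - v - 2*P (u(P, v) = 2 - ((P + v) + P) = 2 - (v + 2*P) = 2 + (-v - 2*P) = 2 - v - 2*P)
-u(h, a) = -(2 - 1*61/15 - 2*(-10)) = -(2 - 61/15 + 20) = -1*269/15 = -269/15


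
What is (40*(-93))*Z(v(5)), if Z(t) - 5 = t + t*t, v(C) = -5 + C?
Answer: -18600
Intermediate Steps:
Z(t) = 5 + t + t**2 (Z(t) = 5 + (t + t*t) = 5 + (t + t**2) = 5 + t + t**2)
(40*(-93))*Z(v(5)) = (40*(-93))*(5 + (-5 + 5) + (-5 + 5)**2) = -3720*(5 + 0 + 0**2) = -3720*(5 + 0 + 0) = -3720*5 = -18600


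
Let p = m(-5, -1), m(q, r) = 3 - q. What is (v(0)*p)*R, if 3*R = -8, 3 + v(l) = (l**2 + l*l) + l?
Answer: 64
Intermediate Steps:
v(l) = -3 + l + 2*l**2 (v(l) = -3 + ((l**2 + l*l) + l) = -3 + ((l**2 + l**2) + l) = -3 + (2*l**2 + l) = -3 + (l + 2*l**2) = -3 + l + 2*l**2)
p = 8 (p = 3 - 1*(-5) = 3 + 5 = 8)
R = -8/3 (R = (1/3)*(-8) = -8/3 ≈ -2.6667)
(v(0)*p)*R = ((-3 + 0 + 2*0**2)*8)*(-8/3) = ((-3 + 0 + 2*0)*8)*(-8/3) = ((-3 + 0 + 0)*8)*(-8/3) = -3*8*(-8/3) = -24*(-8/3) = 64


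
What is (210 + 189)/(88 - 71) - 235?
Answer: -3596/17 ≈ -211.53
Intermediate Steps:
(210 + 189)/(88 - 71) - 235 = 399/17 - 235 = -3596/17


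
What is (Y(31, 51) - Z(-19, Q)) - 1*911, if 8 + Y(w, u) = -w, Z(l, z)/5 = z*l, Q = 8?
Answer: -190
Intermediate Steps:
Z(l, z) = 5*l*z (Z(l, z) = 5*(z*l) = 5*(l*z) = 5*l*z)
Y(w, u) = -8 - w
(Y(31, 51) - Z(-19, Q)) - 1*911 = ((-8 - 1*31) - 5*(-19)*8) - 1*911 = ((-8 - 31) - 1*(-760)) - 911 = (-39 + 760) - 911 = 721 - 911 = -190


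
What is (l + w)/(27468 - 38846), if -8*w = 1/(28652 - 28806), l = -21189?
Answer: 26104847/14017696 ≈ 1.8623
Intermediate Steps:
w = 1/1232 (w = -1/(8*(28652 - 28806)) = -⅛/(-154) = -⅛*(-1/154) = 1/1232 ≈ 0.00081169)
(l + w)/(27468 - 38846) = (-21189 + 1/1232)/(27468 - 38846) = -26104847/1232/(-11378) = -26104847/1232*(-1/11378) = 26104847/14017696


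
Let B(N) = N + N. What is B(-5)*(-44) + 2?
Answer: 442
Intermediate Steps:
B(N) = 2*N
B(-5)*(-44) + 2 = (2*(-5))*(-44) + 2 = -10*(-44) + 2 = 440 + 2 = 442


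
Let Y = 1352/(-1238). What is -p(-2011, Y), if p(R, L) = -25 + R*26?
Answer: 52311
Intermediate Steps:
Y = -676/619 (Y = 1352*(-1/1238) = -676/619 ≈ -1.0921)
p(R, L) = -25 + 26*R
-p(-2011, Y) = -(-25 + 26*(-2011)) = -(-25 - 52286) = -1*(-52311) = 52311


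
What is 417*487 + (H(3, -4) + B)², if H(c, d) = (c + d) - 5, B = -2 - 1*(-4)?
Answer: 203095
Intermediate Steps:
B = 2 (B = -2 + 4 = 2)
H(c, d) = -5 + c + d
417*487 + (H(3, -4) + B)² = 417*487 + ((-5 + 3 - 4) + 2)² = 203079 + (-6 + 2)² = 203079 + (-4)² = 203079 + 16 = 203095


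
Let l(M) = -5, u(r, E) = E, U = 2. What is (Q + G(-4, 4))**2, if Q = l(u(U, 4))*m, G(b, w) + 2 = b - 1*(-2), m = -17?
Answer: 6561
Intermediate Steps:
G(b, w) = b (G(b, w) = -2 + (b - 1*(-2)) = -2 + (b + 2) = -2 + (2 + b) = b)
Q = 85 (Q = -5*(-17) = 85)
(Q + G(-4, 4))**2 = (85 - 4)**2 = 81**2 = 6561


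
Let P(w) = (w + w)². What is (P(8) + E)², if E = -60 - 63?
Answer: 17689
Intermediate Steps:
P(w) = 4*w² (P(w) = (2*w)² = 4*w²)
E = -123
(P(8) + E)² = (4*8² - 123)² = (4*64 - 123)² = (256 - 123)² = 133² = 17689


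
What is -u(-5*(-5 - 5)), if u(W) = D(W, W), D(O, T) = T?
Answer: -50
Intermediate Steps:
u(W) = W
-u(-5*(-5 - 5)) = -(-5)*(-5 - 5) = -(-5)*(-10) = -1*50 = -50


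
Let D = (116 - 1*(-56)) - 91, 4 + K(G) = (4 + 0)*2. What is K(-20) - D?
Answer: -77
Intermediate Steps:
K(G) = 4 (K(G) = -4 + (4 + 0)*2 = -4 + 4*2 = -4 + 8 = 4)
D = 81 (D = (116 + 56) - 91 = 172 - 91 = 81)
K(-20) - D = 4 - 1*81 = 4 - 81 = -77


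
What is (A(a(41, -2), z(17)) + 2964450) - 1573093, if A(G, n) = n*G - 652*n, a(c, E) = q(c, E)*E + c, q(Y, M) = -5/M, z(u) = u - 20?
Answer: 1393205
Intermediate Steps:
z(u) = -20 + u
a(c, E) = -5 + c (a(c, E) = (-5/E)*E + c = -5 + c)
A(G, n) = -652*n + G*n (A(G, n) = G*n - 652*n = -652*n + G*n)
(A(a(41, -2), z(17)) + 2964450) - 1573093 = ((-20 + 17)*(-652 + (-5 + 41)) + 2964450) - 1573093 = (-3*(-652 + 36) + 2964450) - 1573093 = (-3*(-616) + 2964450) - 1573093 = (1848 + 2964450) - 1573093 = 2966298 - 1573093 = 1393205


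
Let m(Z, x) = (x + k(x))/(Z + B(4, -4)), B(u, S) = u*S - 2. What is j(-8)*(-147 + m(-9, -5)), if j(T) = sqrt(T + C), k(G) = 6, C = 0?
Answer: -7940*I*sqrt(2)/27 ≈ -415.88*I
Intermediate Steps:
B(u, S) = -2 + S*u (B(u, S) = S*u - 2 = -2 + S*u)
m(Z, x) = (6 + x)/(-18 + Z) (m(Z, x) = (x + 6)/(Z + (-2 - 4*4)) = (6 + x)/(Z + (-2 - 16)) = (6 + x)/(Z - 18) = (6 + x)/(-18 + Z))
j(T) = sqrt(T) (j(T) = sqrt(T + 0) = sqrt(T))
j(-8)*(-147 + m(-9, -5)) = sqrt(-8)*(-147 + (6 - 5)/(-18 - 9)) = (2*I*sqrt(2))*(-147 + 1/(-27)) = (2*I*sqrt(2))*(-147 - 1/27*1) = (2*I*sqrt(2))*(-147 - 1/27) = (2*I*sqrt(2))*(-3970/27) = -7940*I*sqrt(2)/27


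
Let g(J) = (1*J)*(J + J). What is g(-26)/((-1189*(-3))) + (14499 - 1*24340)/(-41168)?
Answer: 90761983/146846256 ≈ 0.61807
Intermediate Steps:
g(J) = 2*J**2 (g(J) = J*(2*J) = 2*J**2)
g(-26)/((-1189*(-3))) + (14499 - 1*24340)/(-41168) = (2*(-26)**2)/((-1189*(-3))) + (14499 - 1*24340)/(-41168) = (2*676)/3567 + (14499 - 24340)*(-1/41168) = 1352*(1/3567) - 9841*(-1/41168) = 1352/3567 + 9841/41168 = 90761983/146846256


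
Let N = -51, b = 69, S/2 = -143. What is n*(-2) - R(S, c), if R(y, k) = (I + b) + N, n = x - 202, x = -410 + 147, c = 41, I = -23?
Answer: 935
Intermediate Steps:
S = -286 (S = 2*(-143) = -286)
x = -263
n = -465 (n = -263 - 202 = -465)
R(y, k) = -5 (R(y, k) = (-23 + 69) - 51 = 46 - 51 = -5)
n*(-2) - R(S, c) = -465*(-2) - 1*(-5) = 930 + 5 = 935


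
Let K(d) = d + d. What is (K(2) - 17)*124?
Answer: -1612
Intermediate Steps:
K(d) = 2*d
(K(2) - 17)*124 = (2*2 - 17)*124 = (4 - 17)*124 = -13*124 = -1612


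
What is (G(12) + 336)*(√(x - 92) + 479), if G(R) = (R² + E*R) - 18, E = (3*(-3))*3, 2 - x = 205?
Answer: 66102 + 138*I*√295 ≈ 66102.0 + 2370.2*I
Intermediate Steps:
x = -203 (x = 2 - 1*205 = 2 - 205 = -203)
E = -27 (E = -9*3 = -27)
G(R) = -18 + R² - 27*R (G(R) = (R² - 27*R) - 18 = -18 + R² - 27*R)
(G(12) + 336)*(√(x - 92) + 479) = ((-18 + 12² - 27*12) + 336)*(√(-203 - 92) + 479) = ((-18 + 144 - 324) + 336)*(√(-295) + 479) = (-198 + 336)*(I*√295 + 479) = 138*(479 + I*√295) = 66102 + 138*I*√295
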